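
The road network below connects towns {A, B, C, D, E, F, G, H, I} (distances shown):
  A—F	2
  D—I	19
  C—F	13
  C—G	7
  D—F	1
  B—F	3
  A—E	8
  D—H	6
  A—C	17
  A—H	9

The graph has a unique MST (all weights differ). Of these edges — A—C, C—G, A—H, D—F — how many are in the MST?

Kruskal's algorithm — process edges by increasing weight (ties by edge label):
D—F (1): add — endpoints in different components.
A—F (2): add — endpoints in different components.
B—F (3): add — endpoints in different components.
D—H (6): add — endpoints in different components.
C—G (7): add — endpoints in different components.
A—E (8): add — endpoints in different components.
A—H (9): skip — A and H already connected.
C—F (13): add — endpoints in different components.
A—C (17): skip — A and C already connected.
D—I (19): add — endpoints in different components.
MST edge set: {D—F, A—F, B—F, D—H, C—G, A—E, C—F, D—I}.
Of the listed edges, {C—G, D—F} are in the MST → 2.

2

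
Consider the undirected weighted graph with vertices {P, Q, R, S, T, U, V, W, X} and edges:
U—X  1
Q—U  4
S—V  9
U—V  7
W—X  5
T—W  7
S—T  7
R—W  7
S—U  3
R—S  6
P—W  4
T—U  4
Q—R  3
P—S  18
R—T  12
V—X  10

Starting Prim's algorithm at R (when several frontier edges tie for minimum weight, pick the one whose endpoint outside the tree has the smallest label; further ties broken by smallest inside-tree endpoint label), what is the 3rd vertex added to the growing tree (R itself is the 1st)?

Prim's algorithm from R:
Step 1: cheapest edge leaving the tree is Q—R (3); add Q.
Step 2: cheapest edge leaving the tree is Q—U (4); add U.
Step 3: cheapest edge leaving the tree is U—X (1); add X.
Step 4: cheapest edge leaving the tree is S—U (3); add S.
Step 5: cheapest edge leaving the tree is T—U (4); add T.
Step 6: cheapest edge leaving the tree is W—X (5); add W.
Step 7: cheapest edge leaving the tree is P—W (4); add P.
Step 8: cheapest edge leaving the tree is U—V (7); add V.
Vertex order: R, Q, U, X, S, T, W, P, V. The 3rd vertex is U.

U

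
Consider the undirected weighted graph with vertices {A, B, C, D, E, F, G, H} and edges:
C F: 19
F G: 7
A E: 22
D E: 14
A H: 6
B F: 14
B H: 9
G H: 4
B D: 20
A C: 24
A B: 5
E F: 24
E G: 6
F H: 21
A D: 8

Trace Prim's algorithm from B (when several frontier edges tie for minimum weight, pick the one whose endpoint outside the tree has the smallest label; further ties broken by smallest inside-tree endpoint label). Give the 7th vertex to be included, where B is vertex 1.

Prim's algorithm from B:
Step 1: cheapest edge leaving the tree is A B (5); add A.
Step 2: cheapest edge leaving the tree is A H (6); add H.
Step 3: cheapest edge leaving the tree is G H (4); add G.
Step 4: cheapest edge leaving the tree is E G (6); add E.
Step 5: cheapest edge leaving the tree is F G (7); add F.
Step 6: cheapest edge leaving the tree is A D (8); add D.
Step 7: cheapest edge leaving the tree is C F (19); add C.
Vertex order: B, A, H, G, E, F, D, C. The 7th vertex is D.

D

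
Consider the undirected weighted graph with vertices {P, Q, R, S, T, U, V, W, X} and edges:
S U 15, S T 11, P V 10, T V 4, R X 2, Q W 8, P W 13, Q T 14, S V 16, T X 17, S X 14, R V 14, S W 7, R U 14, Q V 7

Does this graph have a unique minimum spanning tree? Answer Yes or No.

Kruskal: consider edges lightest-first.
R X (2): add — endpoints in different components.
T V (4): add — endpoints in different components.
Q V (7): add — endpoints in different components.
S W (7): add — endpoints in different components.
Q W (8): add — endpoints in different components.
P V (10): add — endpoints in different components.
S T (11): skip — S and T already connected.
P W (13): skip — W and P already connected.
Q T (14): skip — Q and T already connected.
R U (14): add — endpoints in different components.
R V (14): add — endpoints in different components.
Non-tree edge S X has weight 14, equal to the heaviest edge on its tree cycle — swapping gives another MST of the same weight. Not unique.

No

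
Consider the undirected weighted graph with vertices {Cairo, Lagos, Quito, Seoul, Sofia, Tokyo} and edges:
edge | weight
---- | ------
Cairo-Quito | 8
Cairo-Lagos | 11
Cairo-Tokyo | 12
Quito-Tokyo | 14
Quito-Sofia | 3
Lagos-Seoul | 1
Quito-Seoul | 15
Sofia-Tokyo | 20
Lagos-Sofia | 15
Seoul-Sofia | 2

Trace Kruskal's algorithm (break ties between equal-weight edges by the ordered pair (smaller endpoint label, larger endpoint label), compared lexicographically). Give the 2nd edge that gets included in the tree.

Sort edges by weight, then run Kruskal:
Lagos-Seoul (1): add — endpoints in different components.
Seoul-Sofia (2): add — endpoints in different components.
Quito-Sofia (3): add — endpoints in different components.
Cairo-Quito (8): add — endpoints in different components.
Cairo-Lagos (11): skip — Cairo and Lagos already connected.
Cairo-Tokyo (12): add — endpoints in different components.
The 2nd edge added is Seoul-Sofia.

Seoul-Sofia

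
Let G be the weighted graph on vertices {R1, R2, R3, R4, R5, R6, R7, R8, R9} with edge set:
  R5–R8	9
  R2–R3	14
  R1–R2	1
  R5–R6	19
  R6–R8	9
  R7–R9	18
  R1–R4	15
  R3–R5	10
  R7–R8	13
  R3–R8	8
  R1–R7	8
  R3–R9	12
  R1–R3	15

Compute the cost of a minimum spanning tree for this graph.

75

Grow the tree from R3 using Prim:
Step 1: frontier [R3–R8 8, R3–R5 10, R3–R9 12, R2–R3 14, R1–R3 15] → take R3–R8 (8); add R8.
Step 2: frontier [R3–R5 10, R3–R9 12, R2–R3 14, R1–R3 15, R5–R8 9, R6–R8 9, R7–R8 13] → take R5–R8 (9); add R5.
Step 3: frontier [R3–R9 12, R2–R3 14, R1–R3 15, R5–R6 19, R6–R8 9, R7–R8 13] → take R6–R8 (9); add R6.
Step 4: frontier [R3–R9 12, R2–R3 14, R1–R3 15, R7–R8 13] → take R3–R9 (12); add R9.
Step 5: frontier [R2–R3 14, R1–R3 15, R7–R8 13, R7–R9 18] → take R7–R8 (13); add R7.
Step 6: frontier [R2–R3 14, R1–R3 15, R1–R7 8] → take R1–R7 (8); add R1.
Step 7: frontier [R1–R2 1, R1–R4 15, R2–R3 14] → take R1–R2 (1); add R2.
Step 8: frontier [R1–R4 15] → take R1–R4 (15); add R4.
MST edges: R3–R8, R5–R8, R6–R8, R3–R9, R7–R8, R1–R7, R1–R2, R1–R4; total weight 8+9+9+12+13+8+1+15 = 75.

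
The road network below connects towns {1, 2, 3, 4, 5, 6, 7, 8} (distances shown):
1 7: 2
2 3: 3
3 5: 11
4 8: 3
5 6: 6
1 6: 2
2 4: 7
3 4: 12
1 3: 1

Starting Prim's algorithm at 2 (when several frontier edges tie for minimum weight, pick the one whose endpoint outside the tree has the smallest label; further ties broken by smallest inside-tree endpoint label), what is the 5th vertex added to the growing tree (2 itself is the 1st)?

Prim, starting at 2.
Step 1: frontier [2 3 3, 2 4 7] → take 2 3 (3); add 3.
Step 2: frontier [2 4 7, 1 3 1, 3 5 11, 3 4 12] → take 1 3 (1); add 1.
Step 3: frontier [1 6 2, 1 7 2, 2 4 7, 3 5 11, 3 4 12] → take 1 6 (2); add 6.
Step 4: frontier [1 7 2, 2 4 7, 3 5 11, 3 4 12, 5 6 6] → take 1 7 (2); add 7.
Step 5: frontier [2 4 7, 3 5 11, 3 4 12, 5 6 6] → take 5 6 (6); add 5.
Step 6: frontier [2 4 7, 3 4 12] → take 2 4 (7); add 4.
Step 7: frontier [4 8 3] → take 4 8 (3); add 8.
Vertex order: 2, 3, 1, 6, 7, 5, 4, 8. The 5th vertex is 7.

7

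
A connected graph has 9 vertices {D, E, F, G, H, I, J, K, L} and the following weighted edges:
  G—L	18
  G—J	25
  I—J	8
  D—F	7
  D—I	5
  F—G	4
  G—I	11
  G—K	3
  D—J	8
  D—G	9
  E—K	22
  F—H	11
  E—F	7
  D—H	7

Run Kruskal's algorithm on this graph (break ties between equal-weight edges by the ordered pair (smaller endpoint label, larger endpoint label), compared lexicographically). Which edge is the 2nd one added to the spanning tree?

F-G

Kruskal: consider edges lightest-first.
G—K (3): add — endpoints in different components.
F—G (4): add — endpoints in different components.
D—I (5): add — endpoints in different components.
D—F (7): add — endpoints in different components.
D—H (7): add — endpoints in different components.
E—F (7): add — endpoints in different components.
D—J (8): add — endpoints in different components.
I—J (8): skip — I and J already connected.
D—G (9): skip — D and G already connected.
F—H (11): skip — F and H already connected.
G—I (11): skip — G and I already connected.
G—L (18): add — endpoints in different components.
The 2nd edge added is F—G.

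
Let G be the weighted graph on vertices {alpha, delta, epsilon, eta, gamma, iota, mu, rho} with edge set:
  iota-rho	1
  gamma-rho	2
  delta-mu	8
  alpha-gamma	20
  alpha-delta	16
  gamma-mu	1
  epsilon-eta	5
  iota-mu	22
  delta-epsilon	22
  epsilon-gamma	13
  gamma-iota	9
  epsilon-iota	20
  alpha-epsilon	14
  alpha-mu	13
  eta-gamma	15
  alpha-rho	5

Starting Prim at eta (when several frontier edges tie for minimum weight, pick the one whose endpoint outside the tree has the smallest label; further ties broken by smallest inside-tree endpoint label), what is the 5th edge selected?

Grow the tree from eta using Prim:
Step 1: cheapest edge leaving the tree is epsilon-eta (5); add epsilon.
Step 2: cheapest edge leaving the tree is epsilon-gamma (13); add gamma.
Step 3: cheapest edge leaving the tree is gamma-mu (1); add mu.
Step 4: cheapest edge leaving the tree is gamma-rho (2); add rho.
Step 5: cheapest edge leaving the tree is iota-rho (1); add iota.
Step 6: cheapest edge leaving the tree is alpha-rho (5); add alpha.
Step 7: cheapest edge leaving the tree is delta-mu (8); add delta.
The 5th edge added is iota-rho.

iota-rho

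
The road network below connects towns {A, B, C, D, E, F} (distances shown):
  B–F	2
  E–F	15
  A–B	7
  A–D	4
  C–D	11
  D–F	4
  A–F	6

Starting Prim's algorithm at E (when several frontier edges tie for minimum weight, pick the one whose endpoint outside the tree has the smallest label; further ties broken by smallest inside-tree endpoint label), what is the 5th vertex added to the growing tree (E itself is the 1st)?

Prim's algorithm from E:
Step 1: frontier [E–F 15] → take E–F (15); add F.
Step 2: frontier [B–F 2, D–F 4, A–F 6] → take B–F (2); add B.
Step 3: frontier [A–B 7, D–F 4, A–F 6] → take D–F (4); add D.
Step 4: frontier [A–B 7, A–D 4, C–D 11, A–F 6] → take A–D (4); add A.
Step 5: frontier [C–D 11] → take C–D (11); add C.
Vertex order: E, F, B, D, A, C. The 5th vertex is A.

A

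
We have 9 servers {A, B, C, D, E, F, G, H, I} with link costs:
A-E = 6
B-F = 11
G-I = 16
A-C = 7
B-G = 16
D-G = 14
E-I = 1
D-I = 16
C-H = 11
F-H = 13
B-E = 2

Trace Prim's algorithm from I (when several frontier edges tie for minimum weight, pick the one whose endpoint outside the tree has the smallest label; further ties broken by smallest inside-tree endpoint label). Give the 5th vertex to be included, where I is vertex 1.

C

Grow the tree from I using Prim:
Step 1: cheapest edge leaving the tree is E-I (1); add E.
Step 2: cheapest edge leaving the tree is B-E (2); add B.
Step 3: cheapest edge leaving the tree is A-E (6); add A.
Step 4: cheapest edge leaving the tree is A-C (7); add C.
Step 5: cheapest edge leaving the tree is B-F (11); add F.
Step 6: cheapest edge leaving the tree is C-H (11); add H.
Step 7: cheapest edge leaving the tree is D-I (16); add D.
Step 8: cheapest edge leaving the tree is D-G (14); add G.
Vertex order: I, E, B, A, C, F, H, D, G. The 5th vertex is C.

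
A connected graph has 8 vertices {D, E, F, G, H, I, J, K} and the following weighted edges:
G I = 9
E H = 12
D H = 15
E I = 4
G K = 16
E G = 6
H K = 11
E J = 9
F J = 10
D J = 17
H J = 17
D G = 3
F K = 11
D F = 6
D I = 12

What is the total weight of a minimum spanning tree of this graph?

Kruskal's algorithm — process edges by increasing weight (ties by edge label):
D G (3): add — endpoints in different components.
E I (4): add — endpoints in different components.
D F (6): add — endpoints in different components.
E G (6): add — endpoints in different components.
E J (9): add — endpoints in different components.
G I (9): skip — G and I already connected.
F J (10): skip — F and J already connected.
F K (11): add — endpoints in different components.
H K (11): add — endpoints in different components.
MST edges: D G, E I, D F, E G, E J, F K, H K; total weight 3+4+6+6+9+11+11 = 50.

50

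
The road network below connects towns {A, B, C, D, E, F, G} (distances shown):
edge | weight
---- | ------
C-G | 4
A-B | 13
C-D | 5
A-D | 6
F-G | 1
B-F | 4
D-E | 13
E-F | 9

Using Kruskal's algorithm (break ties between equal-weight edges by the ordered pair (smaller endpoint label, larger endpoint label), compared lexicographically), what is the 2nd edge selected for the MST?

B-F

Kruskal's algorithm — process edges by increasing weight (ties by edge label):
F-G (1): add — endpoints in different components.
B-F (4): add — endpoints in different components.
C-G (4): add — endpoints in different components.
C-D (5): add — endpoints in different components.
A-D (6): add — endpoints in different components.
E-F (9): add — endpoints in different components.
The 2nd edge added is B-F.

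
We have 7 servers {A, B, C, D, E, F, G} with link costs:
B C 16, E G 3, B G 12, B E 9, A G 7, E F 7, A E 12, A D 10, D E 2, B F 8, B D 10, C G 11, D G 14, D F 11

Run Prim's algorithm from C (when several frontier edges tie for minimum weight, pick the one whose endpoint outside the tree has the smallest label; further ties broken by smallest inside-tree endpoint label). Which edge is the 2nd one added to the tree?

Prim, starting at C.
Step 1: frontier [C G 11, B C 16] → take C G (11); add G.
Step 2: frontier [B C 16, E G 3, A G 7, B G 12, D G 14] → take E G (3); add E.
Step 3: frontier [B C 16, D E 2, E F 7, B E 9, A E 12, A G 7, B G 12, D G 14] → take D E (2); add D.
Step 4: frontier [B C 16, A D 10, B D 10, D F 11, E F 7, B E 9, A E 12, A G 7, B G 12] → take A G (7); add A.
Step 5: frontier [B C 16, B D 10, D F 11, E F 7, B E 9, B G 12] → take E F (7); add F.
Step 6: frontier [B C 16, B D 10, B E 9, B F 8, B G 12] → take B F (8); add B.
The 2nd edge added is E G.

E-G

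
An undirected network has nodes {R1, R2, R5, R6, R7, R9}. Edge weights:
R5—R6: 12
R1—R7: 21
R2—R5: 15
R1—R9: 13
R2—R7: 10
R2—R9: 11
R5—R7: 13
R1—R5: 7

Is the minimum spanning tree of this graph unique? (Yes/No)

Sort edges by weight, then run Kruskal:
R1—R5 (7): add. Components now {R6} {R9} {R7} {R2} {R1,R5}
R2—R7 (10): add. Components now {R6} {R9} {R2,R7} {R1,R5}
R2—R9 (11): add. Components now {R6} {R2,R7,R9} {R1,R5}
R5—R6 (12): add. Components now {R1,R5,R6} {R2,R7,R9}
R1—R9 (13): add. Components now {R1,R2,R5,R6,R7,R9}
Non-tree edge R5—R7 has weight 13, equal to the heaviest edge on its tree cycle — swapping gives another MST of the same weight. Not unique.

No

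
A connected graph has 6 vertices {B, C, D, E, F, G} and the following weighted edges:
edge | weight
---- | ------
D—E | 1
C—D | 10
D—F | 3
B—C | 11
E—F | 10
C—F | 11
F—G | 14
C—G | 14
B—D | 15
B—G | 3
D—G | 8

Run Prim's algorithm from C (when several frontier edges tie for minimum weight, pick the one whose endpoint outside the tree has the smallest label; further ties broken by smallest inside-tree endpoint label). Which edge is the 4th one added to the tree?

Grow the tree from C using Prim:
Step 1: frontier [C—D 10, B—C 11, C—F 11, C—G 14] → take C—D (10); add D.
Step 2: frontier [B—C 11, C—F 11, C—G 14, D—E 1, D—F 3, D—G 8, B—D 15] → take D—E (1); add E.
Step 3: frontier [B—C 11, C—F 11, C—G 14, D—F 3, D—G 8, B—D 15, E—F 10] → take D—F (3); add F.
Step 4: frontier [B—C 11, C—G 14, D—G 8, B—D 15, F—G 14] → take D—G (8); add G.
Step 5: frontier [B—C 11, B—D 15, B—G 3] → take B—G (3); add B.
The 4th edge added is D—G.

D-G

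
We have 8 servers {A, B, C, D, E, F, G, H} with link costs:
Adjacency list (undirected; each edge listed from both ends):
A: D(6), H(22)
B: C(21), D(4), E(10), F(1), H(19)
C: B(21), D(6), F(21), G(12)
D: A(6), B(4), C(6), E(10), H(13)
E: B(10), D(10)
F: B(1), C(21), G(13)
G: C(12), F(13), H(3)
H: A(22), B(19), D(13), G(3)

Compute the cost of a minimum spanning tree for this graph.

Prim's algorithm from H:
Step 1: cheapest edge leaving the tree is G-H (3); add G.
Step 2: cheapest edge leaving the tree is C-G (12); add C.
Step 3: cheapest edge leaving the tree is C-D (6); add D.
Step 4: cheapest edge leaving the tree is B-D (4); add B.
Step 5: cheapest edge leaving the tree is B-F (1); add F.
Step 6: cheapest edge leaving the tree is A-D (6); add A.
Step 7: cheapest edge leaving the tree is B-E (10); add E.
MST edges: G-H, C-G, C-D, B-D, B-F, A-D, B-E; total weight 3+12+6+4+1+6+10 = 42.

42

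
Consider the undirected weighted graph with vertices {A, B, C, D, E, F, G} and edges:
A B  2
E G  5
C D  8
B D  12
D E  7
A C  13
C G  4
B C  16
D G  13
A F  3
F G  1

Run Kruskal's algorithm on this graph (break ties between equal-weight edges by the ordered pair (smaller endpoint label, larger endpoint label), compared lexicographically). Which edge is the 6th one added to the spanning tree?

Sort edges by weight, then run Kruskal:
F G (1): add — endpoints in different components.
A B (2): add — endpoints in different components.
A F (3): add — endpoints in different components.
C G (4): add — endpoints in different components.
E G (5): add — endpoints in different components.
D E (7): add — endpoints in different components.
The 6th edge added is D E.

D-E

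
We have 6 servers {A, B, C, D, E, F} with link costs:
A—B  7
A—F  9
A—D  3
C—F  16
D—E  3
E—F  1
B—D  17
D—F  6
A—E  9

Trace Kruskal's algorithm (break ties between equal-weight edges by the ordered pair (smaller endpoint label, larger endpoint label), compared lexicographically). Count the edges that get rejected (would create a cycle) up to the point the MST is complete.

3

Kruskal's algorithm — process edges by increasing weight (ties by edge label):
E—F (1): add — endpoints in different components.
A—D (3): add — endpoints in different components.
D—E (3): add — endpoints in different components.
D—F (6): skip — D and F already connected.
A—B (7): add — endpoints in different components.
A—E (9): skip — A and E already connected.
A—F (9): skip — A and F already connected.
C—F (16): add — endpoints in different components.
Edges rejected before the tree was complete: 3.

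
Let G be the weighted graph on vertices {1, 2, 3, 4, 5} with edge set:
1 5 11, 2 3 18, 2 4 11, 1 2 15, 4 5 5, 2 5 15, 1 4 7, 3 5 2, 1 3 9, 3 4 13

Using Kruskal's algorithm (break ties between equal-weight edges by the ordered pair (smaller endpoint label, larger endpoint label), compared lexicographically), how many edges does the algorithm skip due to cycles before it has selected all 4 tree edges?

2

Kruskal's algorithm — process edges by increasing weight (ties by edge label):
3 5 (2): add — endpoints in different components.
4 5 (5): add — endpoints in different components.
1 4 (7): add — endpoints in different components.
1 3 (9): skip — 1 and 3 already connected.
1 5 (11): skip — 1 and 5 already connected.
2 4 (11): add — endpoints in different components.
Edges rejected before the tree was complete: 2.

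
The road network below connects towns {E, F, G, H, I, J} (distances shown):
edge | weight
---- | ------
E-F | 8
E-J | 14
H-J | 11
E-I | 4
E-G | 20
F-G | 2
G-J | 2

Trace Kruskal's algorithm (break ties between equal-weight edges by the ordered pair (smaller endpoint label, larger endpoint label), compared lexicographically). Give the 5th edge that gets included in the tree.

H-J

Kruskal's algorithm — process edges by increasing weight (ties by edge label):
F-G (2): add. Components now {E} {F,G} {H} {I} {J}
G-J (2): add. Components now {E} {F,G,J} {H} {I}
E-I (4): add. Components now {E,I} {F,G,J} {H}
E-F (8): add. Components now {E,F,G,I,J} {H}
H-J (11): add. Components now {E,F,G,H,I,J}
The 5th edge added is H-J.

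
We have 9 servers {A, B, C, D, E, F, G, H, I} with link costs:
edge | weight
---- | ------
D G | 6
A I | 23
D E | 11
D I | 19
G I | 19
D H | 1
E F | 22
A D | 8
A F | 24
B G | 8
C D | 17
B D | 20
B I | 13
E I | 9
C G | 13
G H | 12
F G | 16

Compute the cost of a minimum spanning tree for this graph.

72

Prim's algorithm from B:
Step 1: cheapest edge leaving the tree is B G (8); add G.
Step 2: cheapest edge leaving the tree is D G (6); add D.
Step 3: cheapest edge leaving the tree is D H (1); add H.
Step 4: cheapest edge leaving the tree is A D (8); add A.
Step 5: cheapest edge leaving the tree is D E (11); add E.
Step 6: cheapest edge leaving the tree is E I (9); add I.
Step 7: cheapest edge leaving the tree is C G (13); add C.
Step 8: cheapest edge leaving the tree is F G (16); add F.
MST edges: B G, D G, D H, A D, D E, E I, C G, F G; total weight 8+6+1+8+11+9+13+16 = 72.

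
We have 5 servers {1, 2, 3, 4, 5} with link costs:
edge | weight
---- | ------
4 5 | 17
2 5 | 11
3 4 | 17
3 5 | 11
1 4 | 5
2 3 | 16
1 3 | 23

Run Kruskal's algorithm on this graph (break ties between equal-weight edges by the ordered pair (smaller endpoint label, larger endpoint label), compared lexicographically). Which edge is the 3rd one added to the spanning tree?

3-5

Kruskal: consider edges lightest-first.
1 4 (5): add — endpoints in different components.
2 5 (11): add — endpoints in different components.
3 5 (11): add — endpoints in different components.
2 3 (16): skip — 2 and 3 already connected.
3 4 (17): add — endpoints in different components.
The 3rd edge added is 3 5.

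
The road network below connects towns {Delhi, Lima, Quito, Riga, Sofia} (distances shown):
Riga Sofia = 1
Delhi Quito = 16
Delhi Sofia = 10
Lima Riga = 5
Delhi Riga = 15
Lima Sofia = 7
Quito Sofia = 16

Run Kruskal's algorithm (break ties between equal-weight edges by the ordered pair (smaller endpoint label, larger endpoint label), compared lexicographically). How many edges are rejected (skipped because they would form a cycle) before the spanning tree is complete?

Sort edges by weight, then run Kruskal:
Riga Sofia (1): add. Components now {Quito} {Riga,Sofia} {Lima} {Delhi}
Lima Riga (5): add. Components now {Quito} {Lima,Riga,Sofia} {Delhi}
Lima Sofia (7): skip — Sofia and Lima already connected.
Delhi Sofia (10): add. Components now {Quito} {Delhi,Lima,Riga,Sofia}
Delhi Riga (15): skip — Riga and Delhi already connected.
Delhi Quito (16): add. Components now {Delhi,Lima,Quito,Riga,Sofia}
Edges rejected before the tree was complete: 2.

2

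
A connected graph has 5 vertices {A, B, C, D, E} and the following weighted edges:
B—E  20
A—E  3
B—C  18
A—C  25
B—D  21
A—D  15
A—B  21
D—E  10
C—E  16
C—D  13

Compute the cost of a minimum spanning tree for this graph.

Kruskal's algorithm — process edges by increasing weight (ties by edge label):
A—E (3): add — endpoints in different components.
D—E (10): add — endpoints in different components.
C—D (13): add — endpoints in different components.
A—D (15): skip — A and D already connected.
C—E (16): skip — C and E already connected.
B—C (18): add — endpoints in different components.
MST edges: A—E, D—E, C—D, B—C; total weight 3+10+13+18 = 44.

44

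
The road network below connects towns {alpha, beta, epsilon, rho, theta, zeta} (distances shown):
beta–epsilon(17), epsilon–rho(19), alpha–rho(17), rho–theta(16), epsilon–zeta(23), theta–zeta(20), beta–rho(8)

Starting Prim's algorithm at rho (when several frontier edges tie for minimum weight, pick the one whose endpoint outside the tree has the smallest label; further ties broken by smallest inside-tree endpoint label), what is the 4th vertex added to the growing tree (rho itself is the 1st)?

alpha

Prim, starting at rho.
Step 1: cheapest edge leaving the tree is beta–rho (8); add beta.
Step 2: cheapest edge leaving the tree is rho–theta (16); add theta.
Step 3: cheapest edge leaving the tree is alpha–rho (17); add alpha.
Step 4: cheapest edge leaving the tree is beta–epsilon (17); add epsilon.
Step 5: cheapest edge leaving the tree is theta–zeta (20); add zeta.
Vertex order: rho, beta, theta, alpha, epsilon, zeta. The 4th vertex is alpha.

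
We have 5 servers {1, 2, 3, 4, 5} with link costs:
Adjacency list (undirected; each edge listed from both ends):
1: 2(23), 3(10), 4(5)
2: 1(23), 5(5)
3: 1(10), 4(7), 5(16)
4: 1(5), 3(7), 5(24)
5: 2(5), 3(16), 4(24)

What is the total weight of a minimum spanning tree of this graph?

33

Prim's algorithm from 5:
Step 1: cheapest edge leaving the tree is 2 5 (5); add 2.
Step 2: cheapest edge leaving the tree is 3 5 (16); add 3.
Step 3: cheapest edge leaving the tree is 3 4 (7); add 4.
Step 4: cheapest edge leaving the tree is 1 4 (5); add 1.
MST edges: 2 5, 3 5, 3 4, 1 4; total weight 5+16+7+5 = 33.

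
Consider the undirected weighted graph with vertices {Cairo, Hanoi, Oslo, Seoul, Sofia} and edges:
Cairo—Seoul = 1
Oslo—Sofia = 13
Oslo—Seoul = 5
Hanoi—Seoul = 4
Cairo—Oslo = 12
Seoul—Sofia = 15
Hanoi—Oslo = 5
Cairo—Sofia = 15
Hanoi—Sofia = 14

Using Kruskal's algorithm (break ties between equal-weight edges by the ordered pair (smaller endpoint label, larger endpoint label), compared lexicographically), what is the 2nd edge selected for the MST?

Hanoi-Seoul

Kruskal's algorithm — process edges by increasing weight (ties by edge label):
Cairo—Seoul (1): add — endpoints in different components.
Hanoi—Seoul (4): add — endpoints in different components.
Hanoi—Oslo (5): add — endpoints in different components.
Oslo—Seoul (5): skip — Oslo and Seoul already connected.
Cairo—Oslo (12): skip — Cairo and Oslo already connected.
Oslo—Sofia (13): add — endpoints in different components.
The 2nd edge added is Hanoi—Seoul.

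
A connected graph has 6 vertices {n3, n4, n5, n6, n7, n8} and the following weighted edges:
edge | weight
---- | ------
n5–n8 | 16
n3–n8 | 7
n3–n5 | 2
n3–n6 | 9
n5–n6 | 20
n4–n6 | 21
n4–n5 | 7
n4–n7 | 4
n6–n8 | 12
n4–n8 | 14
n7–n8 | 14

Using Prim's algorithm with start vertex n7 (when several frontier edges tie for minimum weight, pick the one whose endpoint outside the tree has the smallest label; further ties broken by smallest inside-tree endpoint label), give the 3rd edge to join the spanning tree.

n3-n5

Prim, starting at n7.
Step 1: cheapest edge leaving the tree is n4–n7 (4); add n4.
Step 2: cheapest edge leaving the tree is n4–n5 (7); add n5.
Step 3: cheapest edge leaving the tree is n3–n5 (2); add n3.
Step 4: cheapest edge leaving the tree is n3–n8 (7); add n8.
Step 5: cheapest edge leaving the tree is n3–n6 (9); add n6.
The 3rd edge added is n3–n5.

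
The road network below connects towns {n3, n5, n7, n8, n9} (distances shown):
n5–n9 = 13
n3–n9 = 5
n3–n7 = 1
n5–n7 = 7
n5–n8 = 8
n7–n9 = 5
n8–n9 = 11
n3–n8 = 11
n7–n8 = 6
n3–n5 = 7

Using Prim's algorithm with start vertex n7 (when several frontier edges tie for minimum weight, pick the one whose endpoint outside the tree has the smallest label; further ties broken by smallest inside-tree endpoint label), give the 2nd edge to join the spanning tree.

n3-n9

Grow the tree from n7 using Prim:
Step 1: frontier [n3–n7 1, n7–n9 5, n7–n8 6, n5–n7 7] → take n3–n7 (1); add n3.
Step 2: frontier [n3–n9 5, n3–n5 7, n3–n8 11, n7–n9 5, n7–n8 6, n5–n7 7] → take n3–n9 (5); add n9.
Step 3: frontier [n3–n5 7, n3–n8 11, n7–n8 6, n5–n7 7, n8–n9 11, n5–n9 13] → take n7–n8 (6); add n8.
Step 4: frontier [n3–n5 7, n5–n7 7, n5–n8 8, n5–n9 13] → take n3–n5 (7); add n5.
The 2nd edge added is n3–n9.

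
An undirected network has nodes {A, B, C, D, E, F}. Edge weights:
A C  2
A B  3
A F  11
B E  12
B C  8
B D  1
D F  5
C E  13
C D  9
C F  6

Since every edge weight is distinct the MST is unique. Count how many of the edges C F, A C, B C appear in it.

1

Sort edges by weight, then run Kruskal:
B D (1): add. Components now {A} {B,D} {C} {E} {F}
A C (2): add. Components now {A,C} {B,D} {E} {F}
A B (3): add. Components now {A,B,C,D} {E} {F}
D F (5): add. Components now {A,B,C,D,F} {E}
C F (6): skip — C and F already connected.
B C (8): skip — B and C already connected.
C D (9): skip — C and D already connected.
A F (11): skip — A and F already connected.
B E (12): add. Components now {A,B,C,D,E,F}
MST edge set: {B D, A C, A B, D F, B E}.
Of the listed edges, {A C} are in the MST → 1.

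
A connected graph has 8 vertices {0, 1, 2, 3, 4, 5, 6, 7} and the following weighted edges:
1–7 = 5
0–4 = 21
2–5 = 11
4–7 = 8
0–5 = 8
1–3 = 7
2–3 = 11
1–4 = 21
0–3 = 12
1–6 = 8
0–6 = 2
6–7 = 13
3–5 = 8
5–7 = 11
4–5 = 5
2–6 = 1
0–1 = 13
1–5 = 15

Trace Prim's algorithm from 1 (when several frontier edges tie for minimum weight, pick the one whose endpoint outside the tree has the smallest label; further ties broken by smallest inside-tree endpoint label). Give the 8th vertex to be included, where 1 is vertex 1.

Grow the tree from 1 using Prim:
Step 1: cheapest edge leaving the tree is 1–7 (5); add 7.
Step 2: cheapest edge leaving the tree is 1–3 (7); add 3.
Step 3: cheapest edge leaving the tree is 4–7 (8); add 4.
Step 4: cheapest edge leaving the tree is 4–5 (5); add 5.
Step 5: cheapest edge leaving the tree is 0–5 (8); add 0.
Step 6: cheapest edge leaving the tree is 0–6 (2); add 6.
Step 7: cheapest edge leaving the tree is 2–6 (1); add 2.
Vertex order: 1, 7, 3, 4, 5, 0, 6, 2. The 8th vertex is 2.

2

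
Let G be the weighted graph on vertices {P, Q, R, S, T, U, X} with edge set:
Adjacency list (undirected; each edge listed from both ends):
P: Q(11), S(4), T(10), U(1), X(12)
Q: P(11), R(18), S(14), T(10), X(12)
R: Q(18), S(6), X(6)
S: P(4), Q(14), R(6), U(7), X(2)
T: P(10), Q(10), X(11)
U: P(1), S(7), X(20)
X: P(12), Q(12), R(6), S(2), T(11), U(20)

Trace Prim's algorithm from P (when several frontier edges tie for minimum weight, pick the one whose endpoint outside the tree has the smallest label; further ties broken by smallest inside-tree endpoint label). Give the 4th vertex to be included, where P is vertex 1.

X

Prim's algorithm from P:
Step 1: cheapest edge leaving the tree is P–U (1); add U.
Step 2: cheapest edge leaving the tree is P–S (4); add S.
Step 3: cheapest edge leaving the tree is S–X (2); add X.
Step 4: cheapest edge leaving the tree is R–S (6); add R.
Step 5: cheapest edge leaving the tree is P–T (10); add T.
Step 6: cheapest edge leaving the tree is Q–T (10); add Q.
Vertex order: P, U, S, X, R, T, Q. The 4th vertex is X.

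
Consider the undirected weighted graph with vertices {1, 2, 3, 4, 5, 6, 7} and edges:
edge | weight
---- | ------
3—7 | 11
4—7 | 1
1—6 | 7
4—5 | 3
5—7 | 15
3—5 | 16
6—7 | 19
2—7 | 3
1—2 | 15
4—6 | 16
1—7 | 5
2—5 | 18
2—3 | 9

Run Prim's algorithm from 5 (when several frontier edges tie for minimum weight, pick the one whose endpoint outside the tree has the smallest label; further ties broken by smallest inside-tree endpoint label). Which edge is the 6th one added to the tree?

2-3

Grow the tree from 5 using Prim:
Step 1: frontier [4—5 3, 5—7 15, 3—5 16, 2—5 18] → take 4—5 (3); add 4.
Step 2: frontier [4—7 1, 4—6 16, 5—7 15, 3—5 16, 2—5 18] → take 4—7 (1); add 7.
Step 3: frontier [4—6 16, 3—5 16, 2—5 18, 2—7 3, 1—7 5, 3—7 11, 6—7 19] → take 2—7 (3); add 2.
Step 4: frontier [2—3 9, 1—2 15, 4—6 16, 3—5 16, 1—7 5, 3—7 11, 6—7 19] → take 1—7 (5); add 1.
Step 5: frontier [1—6 7, 2—3 9, 4—6 16, 3—5 16, 3—7 11, 6—7 19] → take 1—6 (7); add 6.
Step 6: frontier [2—3 9, 3—5 16, 3—7 11] → take 2—3 (9); add 3.
The 6th edge added is 2—3.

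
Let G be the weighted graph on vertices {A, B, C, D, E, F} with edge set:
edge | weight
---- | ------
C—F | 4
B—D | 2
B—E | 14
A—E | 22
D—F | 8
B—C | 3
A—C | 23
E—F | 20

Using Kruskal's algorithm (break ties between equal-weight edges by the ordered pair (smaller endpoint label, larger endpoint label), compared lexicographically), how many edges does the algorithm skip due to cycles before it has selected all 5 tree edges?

2

Kruskal: consider edges lightest-first.
B—D (2): add. Components now {A} {B,D} {C} {E} {F}
B—C (3): add. Components now {A} {B,C,D} {E} {F}
C—F (4): add. Components now {A} {B,C,D,F} {E}
D—F (8): skip — D and F already connected.
B—E (14): add. Components now {A} {B,C,D,E,F}
E—F (20): skip — E and F already connected.
A—E (22): add. Components now {A,B,C,D,E,F}
Edges rejected before the tree was complete: 2.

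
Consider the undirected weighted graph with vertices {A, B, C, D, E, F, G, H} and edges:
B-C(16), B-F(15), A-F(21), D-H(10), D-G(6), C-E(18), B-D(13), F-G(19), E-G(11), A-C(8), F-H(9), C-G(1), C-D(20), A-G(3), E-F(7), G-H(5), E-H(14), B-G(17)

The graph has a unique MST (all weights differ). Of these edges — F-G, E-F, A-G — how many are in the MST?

2

Kruskal's algorithm — process edges by increasing weight (ties by edge label):
C-G (1): add — endpoints in different components.
A-G (3): add — endpoints in different components.
G-H (5): add — endpoints in different components.
D-G (6): add — endpoints in different components.
E-F (7): add — endpoints in different components.
A-C (8): skip — A and C already connected.
F-H (9): add — endpoints in different components.
D-H (10): skip — D and H already connected.
E-G (11): skip — E and G already connected.
B-D (13): add — endpoints in different components.
MST edge set: {C-G, A-G, G-H, D-G, E-F, F-H, B-D}.
Of the listed edges, {E-F, A-G} are in the MST → 2.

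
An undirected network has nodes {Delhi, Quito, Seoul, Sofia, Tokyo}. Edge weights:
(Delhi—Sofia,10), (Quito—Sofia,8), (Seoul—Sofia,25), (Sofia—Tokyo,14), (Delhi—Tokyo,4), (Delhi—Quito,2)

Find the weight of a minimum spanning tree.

39

Kruskal: consider edges lightest-first.
Delhi—Quito (2): add. Components now {Tokyo} {Seoul} {Delhi,Quito} {Sofia}
Delhi—Tokyo (4): add. Components now {Delhi,Quito,Tokyo} {Seoul} {Sofia}
Quito—Sofia (8): add. Components now {Delhi,Quito,Sofia,Tokyo} {Seoul}
Delhi—Sofia (10): skip — Delhi and Sofia already connected.
Sofia—Tokyo (14): skip — Tokyo and Sofia already connected.
Seoul—Sofia (25): add. Components now {Delhi,Quito,Seoul,Sofia,Tokyo}
MST edges: Delhi—Quito, Delhi—Tokyo, Quito—Sofia, Seoul—Sofia; total weight 2+4+8+25 = 39.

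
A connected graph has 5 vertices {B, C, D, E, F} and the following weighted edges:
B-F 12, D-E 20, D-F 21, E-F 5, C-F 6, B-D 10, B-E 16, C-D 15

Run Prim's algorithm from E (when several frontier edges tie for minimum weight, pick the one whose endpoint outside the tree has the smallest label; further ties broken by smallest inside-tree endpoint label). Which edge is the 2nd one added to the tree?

Prim, starting at E.
Step 1: frontier [E-F 5, B-E 16, D-E 20] → take E-F (5); add F.
Step 2: frontier [B-E 16, D-E 20, C-F 6, B-F 12, D-F 21] → take C-F (6); add C.
Step 3: frontier [C-D 15, B-E 16, D-E 20, B-F 12, D-F 21] → take B-F (12); add B.
Step 4: frontier [B-D 10, C-D 15, D-E 20, D-F 21] → take B-D (10); add D.
The 2nd edge added is C-F.

C-F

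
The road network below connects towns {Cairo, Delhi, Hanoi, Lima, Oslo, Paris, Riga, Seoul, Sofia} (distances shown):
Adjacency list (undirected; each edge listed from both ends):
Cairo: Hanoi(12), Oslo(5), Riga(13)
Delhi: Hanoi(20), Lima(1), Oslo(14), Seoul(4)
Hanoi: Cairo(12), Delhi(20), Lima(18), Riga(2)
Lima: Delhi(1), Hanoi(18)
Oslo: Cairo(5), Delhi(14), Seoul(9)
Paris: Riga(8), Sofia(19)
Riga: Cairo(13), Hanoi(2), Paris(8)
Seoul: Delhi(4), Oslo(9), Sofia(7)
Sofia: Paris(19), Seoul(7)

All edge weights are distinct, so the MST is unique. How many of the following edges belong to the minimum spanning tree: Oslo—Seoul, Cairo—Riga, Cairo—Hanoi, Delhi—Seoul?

Kruskal: consider edges lightest-first.
Delhi—Lima (1): add — endpoints in different components.
Hanoi—Riga (2): add — endpoints in different components.
Delhi—Seoul (4): add — endpoints in different components.
Cairo—Oslo (5): add — endpoints in different components.
Seoul—Sofia (7): add — endpoints in different components.
Paris—Riga (8): add — endpoints in different components.
Oslo—Seoul (9): add — endpoints in different components.
Cairo—Hanoi (12): add — endpoints in different components.
MST edge set: {Delhi—Lima, Hanoi—Riga, Delhi—Seoul, Cairo—Oslo, Seoul—Sofia, Paris—Riga, Oslo—Seoul, Cairo—Hanoi}.
Of the listed edges, {Oslo—Seoul, Cairo—Hanoi, Delhi—Seoul} are in the MST → 3.

3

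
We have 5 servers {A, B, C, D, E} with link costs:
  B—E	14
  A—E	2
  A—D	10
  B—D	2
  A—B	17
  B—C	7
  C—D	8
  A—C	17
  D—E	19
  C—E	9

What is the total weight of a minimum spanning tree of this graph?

20

Sort edges by weight, then run Kruskal:
A—E (2): add — endpoints in different components.
B—D (2): add — endpoints in different components.
B—C (7): add — endpoints in different components.
C—D (8): skip — C and D already connected.
C—E (9): add — endpoints in different components.
MST edges: A—E, B—D, B—C, C—E; total weight 2+2+7+9 = 20.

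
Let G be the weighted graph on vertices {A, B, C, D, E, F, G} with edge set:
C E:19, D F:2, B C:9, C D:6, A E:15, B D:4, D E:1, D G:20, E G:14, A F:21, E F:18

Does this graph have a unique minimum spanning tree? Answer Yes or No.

Yes

Kruskal's algorithm — process edges by increasing weight (ties by edge label):
D E (1): add. Components now {A} {B} {C} {D,E} {F} {G}
D F (2): add. Components now {A} {B} {C} {D,E,F} {G}
B D (4): add. Components now {A} {B,D,E,F} {C} {G}
C D (6): add. Components now {A} {B,C,D,E,F} {G}
B C (9): skip — B and C already connected.
E G (14): add. Components now {A} {B,C,D,E,F,G}
A E (15): add. Components now {A,B,C,D,E,F,G}
Every non-tree edge has weight strictly greater than the heaviest edge on the tree path between its endpoints, so the MST is unique.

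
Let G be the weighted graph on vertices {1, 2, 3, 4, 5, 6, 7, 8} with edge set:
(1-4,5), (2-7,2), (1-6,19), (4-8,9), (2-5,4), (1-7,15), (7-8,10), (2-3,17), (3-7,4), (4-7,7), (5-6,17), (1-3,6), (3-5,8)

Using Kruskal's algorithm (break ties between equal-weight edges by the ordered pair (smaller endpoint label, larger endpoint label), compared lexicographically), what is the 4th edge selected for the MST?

1-4

Kruskal's algorithm — process edges by increasing weight (ties by edge label):
2-7 (2): add — endpoints in different components.
2-5 (4): add — endpoints in different components.
3-7 (4): add — endpoints in different components.
1-4 (5): add — endpoints in different components.
1-3 (6): add — endpoints in different components.
4-7 (7): skip — 4 and 7 already connected.
3-5 (8): skip — 3 and 5 already connected.
4-8 (9): add — endpoints in different components.
7-8 (10): skip — 7 and 8 already connected.
1-7 (15): skip — 1 and 7 already connected.
2-3 (17): skip — 2 and 3 already connected.
5-6 (17): add — endpoints in different components.
The 4th edge added is 1-4.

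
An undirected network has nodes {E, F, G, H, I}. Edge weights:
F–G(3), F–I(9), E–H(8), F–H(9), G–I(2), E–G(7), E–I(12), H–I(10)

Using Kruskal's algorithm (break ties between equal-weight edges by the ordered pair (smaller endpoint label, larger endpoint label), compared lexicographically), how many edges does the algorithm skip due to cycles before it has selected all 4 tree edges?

0

Kruskal's algorithm — process edges by increasing weight (ties by edge label):
G–I (2): add — endpoints in different components.
F–G (3): add — endpoints in different components.
E–G (7): add — endpoints in different components.
E–H (8): add — endpoints in different components.
Edges rejected before the tree was complete: 0.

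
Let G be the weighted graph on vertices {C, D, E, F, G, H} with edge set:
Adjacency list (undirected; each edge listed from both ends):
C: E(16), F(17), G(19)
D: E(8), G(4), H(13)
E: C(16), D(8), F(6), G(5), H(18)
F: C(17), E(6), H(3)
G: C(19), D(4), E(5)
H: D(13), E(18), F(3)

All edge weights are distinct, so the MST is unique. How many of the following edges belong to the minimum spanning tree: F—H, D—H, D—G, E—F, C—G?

Kruskal's algorithm — process edges by increasing weight (ties by edge label):
F—H (3): add — endpoints in different components.
D—G (4): add — endpoints in different components.
E—G (5): add — endpoints in different components.
E—F (6): add — endpoints in different components.
D—E (8): skip — D and E already connected.
D—H (13): skip — D and H already connected.
C—E (16): add — endpoints in different components.
MST edge set: {F—H, D—G, E—G, E—F, C—E}.
Of the listed edges, {F—H, D—G, E—F} are in the MST → 3.

3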